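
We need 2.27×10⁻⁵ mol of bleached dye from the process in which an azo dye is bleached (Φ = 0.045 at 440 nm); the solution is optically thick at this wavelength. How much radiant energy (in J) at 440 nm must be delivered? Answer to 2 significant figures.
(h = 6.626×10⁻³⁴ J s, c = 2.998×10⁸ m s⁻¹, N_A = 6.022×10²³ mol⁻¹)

140 J

Photons that must be absorbed: 2.27×10⁻⁵ / 0.045 = 5.044×10⁻⁴ mol.
Photon energy: hc/λ = 4.515×10⁻¹⁹ J; per mole, 2.719×10⁵ J mol⁻¹.
Energy required: 5.044×10⁻⁴ × 2.719×10⁵ = 140 J.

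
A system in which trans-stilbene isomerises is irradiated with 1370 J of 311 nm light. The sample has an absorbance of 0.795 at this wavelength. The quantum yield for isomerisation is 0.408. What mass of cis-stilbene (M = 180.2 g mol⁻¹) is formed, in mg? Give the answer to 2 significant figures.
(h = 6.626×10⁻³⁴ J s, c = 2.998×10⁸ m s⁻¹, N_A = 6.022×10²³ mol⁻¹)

Photon energy at 311 nm: hc/λ = (6.626×10⁻³⁴)(2.998×10⁸)/(311×10⁻⁹) = 6.387×10⁻¹⁹ J.
Photons incident: 1370 / 6.387×10⁻¹⁹ = 2.145×10²¹, i.e. 2.145×10²¹/6.022×10²³ = 0.003562 mol.
Fraction absorbed: 1 − 10^(−0.795) = 0.8397.
Photons absorbed: 0.8397 × 0.003562 = 0.002991 mol.
Product: Φ × n_abs = 0.408 × 0.002991 = 0.001220 mol.
Mass: 0.001220 × 180.2 = 0.2198 g = 220 mg.

220 mg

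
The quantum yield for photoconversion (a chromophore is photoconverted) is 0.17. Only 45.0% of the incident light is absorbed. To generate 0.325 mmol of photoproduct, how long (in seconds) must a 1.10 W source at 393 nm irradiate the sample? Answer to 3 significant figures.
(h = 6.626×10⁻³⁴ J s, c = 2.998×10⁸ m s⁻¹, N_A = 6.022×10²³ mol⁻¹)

t ≈ 1180 s

Product: 0.325 mmol = 3.25×10⁻⁴ mol.
Photons that must be absorbed: 3.25×10⁻⁴ / 0.17 = 0.001912 mol.
Incident photons needed: 0.001912 / 0.450 = 0.004249 mol.
Photon energy: hc/λ = 5.055×10⁻¹⁹ J; per mole, 3.044×10⁵ J mol⁻¹.
Energy required: 0.004249 × 3.044×10⁵ = 1293 J.
Time: 1293 J / 1.1 W = 1180 s.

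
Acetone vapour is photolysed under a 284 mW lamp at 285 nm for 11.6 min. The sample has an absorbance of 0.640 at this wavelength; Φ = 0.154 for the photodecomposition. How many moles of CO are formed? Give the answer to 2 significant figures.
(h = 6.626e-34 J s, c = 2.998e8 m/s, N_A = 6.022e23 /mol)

Photon energy at 285 nm: hc/λ = (6.626e-34)(2.998e8)/(285e-9) = 6.970e-19 J.
Energy delivered: (284 mW)(696 s) = 197.7 J.
Photons incident: 197.7 / 6.970e-19 = 2.836e20, i.e. 2.836e20/6.022e23 = 4.709e-4 mol.
Fraction absorbed: 1 − 10^(−0.640) = 0.7709.
Photons absorbed: 0.7709 × 4.709e-4 = 3.630e-4 mol.
Product: Φ × n_abs = 0.154 × 3.630e-4 = 5.590e-5 mol.

5.6e-5 mol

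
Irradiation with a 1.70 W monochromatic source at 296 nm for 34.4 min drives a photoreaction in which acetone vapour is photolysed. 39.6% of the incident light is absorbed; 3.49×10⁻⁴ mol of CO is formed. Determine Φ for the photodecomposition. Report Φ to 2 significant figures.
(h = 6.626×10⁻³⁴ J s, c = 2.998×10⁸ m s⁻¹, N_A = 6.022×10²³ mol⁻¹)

Photon energy at 296 nm: hc/λ = (6.626×10⁻³⁴)(2.998×10⁸)/(296×10⁻⁹) = 6.711×10⁻¹⁹ J.
Energy delivered: (1.70 W)(2064 s) = 3509 J.
Photons incident: 3509 / 6.711×10⁻¹⁹ = 5.229×10²¹, i.e. 5.229×10²¹/6.022×10²³ = 0.008683 mol.
Photons absorbed: 0.396 × 0.008683 = 0.003438 mol.
Φ = 3.49×10⁻⁴ mol / 0.003438 mol photons = 0.10.

Φ = 0.10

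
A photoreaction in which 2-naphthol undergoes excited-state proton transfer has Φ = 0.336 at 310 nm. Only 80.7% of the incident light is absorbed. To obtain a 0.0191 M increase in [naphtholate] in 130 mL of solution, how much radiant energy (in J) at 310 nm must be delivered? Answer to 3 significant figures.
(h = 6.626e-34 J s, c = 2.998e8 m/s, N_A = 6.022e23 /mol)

3530 J

Product: (0.0191 M)(0.13 L) = 0.002483 mol.
Photons that must be absorbed: 0.002483 / 0.336 = 0.007390 mol.
Incident photons needed: 0.007390 / 0.807 = 0.009157 mol.
Photon energy: hc/λ = 6.408e-19 J; per mole, 3.859e5 J mol⁻¹.
Energy required: 0.009157 × 3.859e5 = 3530 J.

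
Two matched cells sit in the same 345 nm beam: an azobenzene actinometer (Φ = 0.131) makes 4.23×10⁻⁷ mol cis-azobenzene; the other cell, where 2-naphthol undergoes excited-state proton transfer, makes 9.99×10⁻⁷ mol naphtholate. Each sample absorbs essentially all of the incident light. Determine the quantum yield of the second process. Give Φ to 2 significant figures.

Photons absorbed by the actinometer: 4.23×10⁻⁷ / 0.131 = 3.229×10⁻⁶ mol.
Φ(unknown) = 9.99×10⁻⁷ / 3.229×10⁻⁶ = 0.31.

Φ = 0.31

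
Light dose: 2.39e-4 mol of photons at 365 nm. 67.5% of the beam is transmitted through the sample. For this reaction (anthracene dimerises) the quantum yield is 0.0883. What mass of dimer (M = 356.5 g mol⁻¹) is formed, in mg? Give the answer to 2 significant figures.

2.4 mg

Fraction absorbed: 1 − 67.5/100 = 0.3250.
Photons absorbed: 0.3250 × 2.39e-4 = 7.768e-5 mol.
Product: Φ × n_abs = 0.0883 × 7.768e-5 = 6.859e-6 mol.
Mass: 6.859e-6 × 356.5 = 0.002445 g = 2.4 mg.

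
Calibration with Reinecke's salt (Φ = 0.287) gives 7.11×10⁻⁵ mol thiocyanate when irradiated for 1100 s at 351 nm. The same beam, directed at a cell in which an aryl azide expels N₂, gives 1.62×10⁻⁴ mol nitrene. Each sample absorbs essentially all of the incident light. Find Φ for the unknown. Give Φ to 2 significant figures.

Photons absorbed by the actinometer: 7.11×10⁻⁵ / 0.287 = 2.477×10⁻⁴ mol.
Φ(unknown) = 1.62×10⁻⁴ / 2.477×10⁻⁴ = 0.65.

Φ = 0.65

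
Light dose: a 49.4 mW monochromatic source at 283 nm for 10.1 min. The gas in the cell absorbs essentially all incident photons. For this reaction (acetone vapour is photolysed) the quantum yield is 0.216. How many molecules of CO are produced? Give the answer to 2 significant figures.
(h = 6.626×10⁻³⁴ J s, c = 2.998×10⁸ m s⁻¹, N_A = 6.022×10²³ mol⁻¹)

Photon energy at 283 nm: hc/λ = (6.626×10⁻³⁴)(2.998×10⁸)/(283×10⁻⁹) = 7.019×10⁻¹⁹ J.
Energy delivered: (49.4 mW)(606 s) = 29.94 J.
Photons incident: 29.94 / 7.019×10⁻¹⁹ = 4.266×10¹⁹, i.e. 4.266×10¹⁹/6.022×10²³ = 7.084×10⁻⁵ mol.
Product: Φ × n_abs = 0.216 × 7.084×10⁻⁵ = 1.530×10⁻⁵ mol.
As a count: 1.530×10⁻⁵ × 6.022×10²³ = 9.2×10¹⁸.

9.2×10¹⁸ molecules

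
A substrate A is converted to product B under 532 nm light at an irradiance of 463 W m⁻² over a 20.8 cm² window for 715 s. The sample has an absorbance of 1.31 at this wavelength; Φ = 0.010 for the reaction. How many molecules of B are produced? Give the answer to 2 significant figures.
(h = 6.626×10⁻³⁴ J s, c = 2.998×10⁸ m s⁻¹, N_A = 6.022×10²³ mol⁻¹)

Photon energy at 532 nm: hc/λ = (6.626×10⁻³⁴)(2.998×10⁸)/(532×10⁻⁹) = 3.734×10⁻¹⁹ J.
Energy delivered: (463 W m⁻²)(20.8×10⁻⁴ m²)(715 s) = 688.6 J.
Photons incident: 688.6 / 3.734×10⁻¹⁹ = 1.844×10²¹, i.e. 1.844×10²¹/6.022×10²³ = 0.003062 mol.
Fraction absorbed: 1 − 10^(−1.31) = 0.9510.
Photons absorbed: 0.9510 × 0.003062 = 0.002912 mol.
Product: Φ × n_abs = 0.010 × 0.002912 = 2.912×10⁻⁵ mol.
As a count: 2.912×10⁻⁵ × 6.022×10²³ = 1.8×10¹⁹.

1.8×10¹⁹ molecules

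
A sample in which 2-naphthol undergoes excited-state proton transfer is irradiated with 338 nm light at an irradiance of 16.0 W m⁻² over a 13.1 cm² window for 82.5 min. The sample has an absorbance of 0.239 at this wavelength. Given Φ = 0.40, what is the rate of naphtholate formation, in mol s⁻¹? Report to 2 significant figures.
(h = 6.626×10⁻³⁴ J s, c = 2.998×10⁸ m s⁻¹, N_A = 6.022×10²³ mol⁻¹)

Photon energy at 338 nm: hc/λ = (6.626×10⁻³⁴)(2.998×10⁸)/(338×10⁻⁹) = 5.877×10⁻¹⁹ J.
Energy delivered: (16.0 W m⁻²)(13.1×10⁻⁴ m²)(4950 s) = 103.8 J.
Photons incident: 103.8 / 5.877×10⁻¹⁹ = 1.766×10²⁰, i.e. 1.766×10²⁰/6.022×10²³ = 2.933×10⁻⁴ mol.
Fraction absorbed: 1 − 10^(−0.239) = 0.4232.
Photons absorbed: 0.4232 × 2.933×10⁻⁴ = 1.241×10⁻⁴ mol.
Product formed: 0.40 × 1.241×10⁻⁴ = 4.964×10⁻⁵ mol.
Rate: 4.964×10⁻⁵ / 4950 s = 1.0×10⁻⁸ mol s⁻¹.

1.0×10⁻⁸ mol s⁻¹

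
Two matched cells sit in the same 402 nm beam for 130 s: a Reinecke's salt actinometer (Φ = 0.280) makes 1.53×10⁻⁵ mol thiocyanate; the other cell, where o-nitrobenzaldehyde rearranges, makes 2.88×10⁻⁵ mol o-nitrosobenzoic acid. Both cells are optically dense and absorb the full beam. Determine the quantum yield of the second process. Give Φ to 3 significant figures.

Photons absorbed by the actinometer: 1.53×10⁻⁵ / 0.280 = 5.464×10⁻⁵ mol.
Φ(unknown) = 2.88×10⁻⁵ / 5.464×10⁻⁵ = 0.527.

Φ = 0.527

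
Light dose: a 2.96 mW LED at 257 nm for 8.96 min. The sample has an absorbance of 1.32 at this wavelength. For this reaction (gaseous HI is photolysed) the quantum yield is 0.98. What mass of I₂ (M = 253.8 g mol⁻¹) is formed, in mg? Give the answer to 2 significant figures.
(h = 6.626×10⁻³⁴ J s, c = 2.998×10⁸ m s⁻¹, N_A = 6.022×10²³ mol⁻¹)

Photon energy at 257 nm: hc/λ = (6.626×10⁻³⁴)(2.998×10⁸)/(257×10⁻⁹) = 7.729×10⁻¹⁹ J.
Energy delivered: (2.96 mW)(537.6 s) = 1.591 J.
Photons incident: 1.591 / 7.729×10⁻¹⁹ = 2.058×10¹⁸, i.e. 2.058×10¹⁸/6.022×10²³ = 3.417×10⁻⁶ mol.
Fraction absorbed: 1 − 10^(−1.32) = 0.9521.
Photons absorbed: 0.9521 × 3.417×10⁻⁶ = 3.253×10⁻⁶ mol.
Product: Φ × n_abs = 0.98 × 3.253×10⁻⁶ = 3.188×10⁻⁶ mol.
Mass: 3.188×10⁻⁶ × 253.8 = 8.091×10⁻⁴ g = 0.81 mg.

0.81 mg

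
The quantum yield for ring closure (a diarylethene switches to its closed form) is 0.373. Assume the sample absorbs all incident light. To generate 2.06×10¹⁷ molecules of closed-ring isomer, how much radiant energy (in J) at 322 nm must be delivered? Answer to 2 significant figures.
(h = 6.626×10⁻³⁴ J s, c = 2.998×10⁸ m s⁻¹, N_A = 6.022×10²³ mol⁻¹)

0.34 J

Product: 2.06×10¹⁷ / 6.022×10²³ = 3.421×10⁻⁷ mol.
Photons that must be absorbed: 3.421×10⁻⁷ / 0.373 = 9.172×10⁻⁷ mol.
Photon energy: hc/λ = 6.169×10⁻¹⁹ J; per mole, 3.715×10⁵ J mol⁻¹.
Energy required: 9.172×10⁻⁷ × 3.715×10⁵ = 0.34 J.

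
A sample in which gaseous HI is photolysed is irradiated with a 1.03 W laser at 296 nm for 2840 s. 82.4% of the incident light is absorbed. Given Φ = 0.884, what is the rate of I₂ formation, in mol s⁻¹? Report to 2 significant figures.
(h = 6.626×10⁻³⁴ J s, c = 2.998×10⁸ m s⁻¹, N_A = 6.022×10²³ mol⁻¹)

1.9×10⁻⁶ mol s⁻¹

Photon energy at 296 nm: hc/λ = (6.626×10⁻³⁴)(2.998×10⁸)/(296×10⁻⁹) = 6.711×10⁻¹⁹ J.
Energy delivered: (1.03 W)(2840 s) = 2925 J.
Photons incident: 2925 / 6.711×10⁻¹⁹ = 4.359×10²¹, i.e. 4.359×10²¹/6.022×10²³ = 0.007238 mol.
Photons absorbed: 0.824 × 0.007238 = 0.005964 mol.
Product formed: 0.884 × 0.005964 = 0.005272 mol.
Rate: 0.005272 / 2840 s = 1.9×10⁻⁶ mol s⁻¹.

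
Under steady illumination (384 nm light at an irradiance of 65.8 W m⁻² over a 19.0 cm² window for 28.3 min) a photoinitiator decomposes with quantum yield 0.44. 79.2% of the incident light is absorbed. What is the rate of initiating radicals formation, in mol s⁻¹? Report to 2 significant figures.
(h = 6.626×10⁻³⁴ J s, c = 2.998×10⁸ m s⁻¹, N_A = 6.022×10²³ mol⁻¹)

1.4×10⁻⁷ mol s⁻¹

Photon energy at 384 nm: hc/λ = (6.626×10⁻³⁴)(2.998×10⁸)/(384×10⁻⁹) = 5.173×10⁻¹⁹ J.
Energy delivered: (65.8 W m⁻²)(19.0×10⁻⁴ m²)(1698 s) = 212.3 J.
Photons incident: 212.3 / 5.173×10⁻¹⁹ = 4.104×10²⁰, i.e. 4.104×10²⁰/6.022×10²³ = 6.815×10⁻⁴ mol.
Photons absorbed: 0.792 × 6.815×10⁻⁴ = 5.397×10⁻⁴ mol.
Product formed: 0.44 × 5.397×10⁻⁴ = 2.375×10⁻⁴ mol.
Rate: 2.375×10⁻⁴ / 1698 s = 1.4×10⁻⁷ mol s⁻¹.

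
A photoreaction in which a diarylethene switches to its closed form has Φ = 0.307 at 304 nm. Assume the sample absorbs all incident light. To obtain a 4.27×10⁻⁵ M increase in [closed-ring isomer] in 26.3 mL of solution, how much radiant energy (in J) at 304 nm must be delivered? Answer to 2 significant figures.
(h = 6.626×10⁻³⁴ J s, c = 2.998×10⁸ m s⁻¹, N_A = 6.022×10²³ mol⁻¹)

1.4 J

Product: (4.27×10⁻⁵ M)(0.0263 L) = 1.123×10⁻⁶ mol.
Photons that must be absorbed: 1.123×10⁻⁶ / 0.307 = 3.658×10⁻⁶ mol.
Photon energy: hc/λ = 6.534×10⁻¹⁹ J; per mole, 3.935×10⁵ J mol⁻¹.
Energy required: 3.658×10⁻⁶ × 3.935×10⁵ = 1.4 J.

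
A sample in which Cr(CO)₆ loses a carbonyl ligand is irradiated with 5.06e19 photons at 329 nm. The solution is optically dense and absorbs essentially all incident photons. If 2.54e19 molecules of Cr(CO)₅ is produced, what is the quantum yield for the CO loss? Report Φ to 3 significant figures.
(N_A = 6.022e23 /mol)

Φ = 0.502

Product: 2.54e19 / 6.022e23 = 4.218e-5 mol.
Moles of photons: 5.06e19 / 6.022e23 = 8.403e-5 mol.
Φ = 4.218e-5 mol / 8.403e-5 mol photons = 0.502.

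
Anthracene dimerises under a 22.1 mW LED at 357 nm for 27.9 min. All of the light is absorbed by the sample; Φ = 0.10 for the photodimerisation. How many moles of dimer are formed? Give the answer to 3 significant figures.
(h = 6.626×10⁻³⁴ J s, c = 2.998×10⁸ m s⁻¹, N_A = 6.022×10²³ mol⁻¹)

Photon energy at 357 nm: hc/λ = (6.626×10⁻³⁴)(2.998×10⁸)/(357×10⁻⁹) = 5.564×10⁻¹⁹ J.
Energy delivered: (22.1 mW)(1674 s) = 37.00 J.
Photons incident: 37.00 / 5.564×10⁻¹⁹ = 6.650×10¹⁹, i.e. 6.650×10¹⁹/6.022×10²³ = 1.104×10⁻⁴ mol.
Product: Φ × n_abs = 0.10 × 1.104×10⁻⁴ = 1.104×10⁻⁵ mol.

1.10×10⁻⁵ mol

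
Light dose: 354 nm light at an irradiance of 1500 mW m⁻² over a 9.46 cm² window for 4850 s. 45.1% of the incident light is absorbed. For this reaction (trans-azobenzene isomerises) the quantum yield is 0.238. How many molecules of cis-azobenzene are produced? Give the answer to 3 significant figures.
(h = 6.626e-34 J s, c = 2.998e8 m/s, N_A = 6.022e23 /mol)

Photon energy at 354 nm: hc/λ = (6.626e-34)(2.998e8)/(354e-9) = 5.612e-19 J.
Energy delivered: (1500 mW m⁻²)(9.46e-4 m²)(4850 s) = 6.882 J.
Photons incident: 6.882 / 5.612e-19 = 1.226e19, i.e. 1.226e19/6.022e23 = 2.036e-5 mol.
Photons absorbed: 0.451 × 2.036e-5 = 9.182e-6 mol.
Product: Φ × n_abs = 0.238 × 9.182e-6 = 2.185e-6 mol.
As a count: 2.185e-6 × 6.022e23 = 1.32e18.

1.32e18 molecules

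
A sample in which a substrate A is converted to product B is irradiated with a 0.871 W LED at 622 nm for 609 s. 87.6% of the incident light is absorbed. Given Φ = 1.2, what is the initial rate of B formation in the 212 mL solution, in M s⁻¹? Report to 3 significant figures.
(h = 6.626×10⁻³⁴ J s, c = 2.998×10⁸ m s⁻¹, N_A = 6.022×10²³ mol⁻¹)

2.25×10⁻⁵ M s⁻¹

Photon energy at 622 nm: hc/λ = (6.626×10⁻³⁴)(2.998×10⁸)/(622×10⁻⁹) = 3.194×10⁻¹⁹ J.
Energy delivered: (0.871 W)(609 s) = 530.4 J.
Photons incident: 530.4 / 3.194×10⁻¹⁹ = 1.661×10²¹, i.e. 1.661×10²¹/6.022×10²³ = 0.002758 mol.
Photons absorbed: 0.876 × 0.002758 = 0.002416 mol.
Product formed: 1.2 × 0.002416 = 0.002899 mol.
Rate: 0.002899 mol / (609 s × 0.212 L) = 2.25×10⁻⁵ M s⁻¹.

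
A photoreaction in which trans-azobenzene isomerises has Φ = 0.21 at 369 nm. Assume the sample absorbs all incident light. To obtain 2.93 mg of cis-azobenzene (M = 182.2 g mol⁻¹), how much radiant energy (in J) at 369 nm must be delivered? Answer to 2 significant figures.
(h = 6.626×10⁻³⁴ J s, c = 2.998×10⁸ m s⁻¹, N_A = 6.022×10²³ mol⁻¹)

Product: 2.93 mg / 182.2 g mol⁻¹ = 1.608×10⁻⁵ mol.
Photons that must be absorbed: 1.608×10⁻⁵ / 0.21 = 7.657×10⁻⁵ mol.
Photon energy: hc/λ = 5.383×10⁻¹⁹ J; per mole, 3.242×10⁵ J mol⁻¹.
Energy required: 7.657×10⁻⁵ × 3.242×10⁵ = 25 J.

25 J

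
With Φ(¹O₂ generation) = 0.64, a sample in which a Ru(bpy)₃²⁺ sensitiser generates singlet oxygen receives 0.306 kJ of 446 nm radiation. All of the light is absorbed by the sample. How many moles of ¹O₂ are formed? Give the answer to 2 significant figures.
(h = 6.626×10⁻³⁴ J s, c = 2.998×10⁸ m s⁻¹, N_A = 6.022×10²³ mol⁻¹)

Photon energy at 446 nm: hc/λ = (6.626×10⁻³⁴)(2.998×10⁸)/(446×10⁻⁹) = 4.454×10⁻¹⁹ J.
Incident energy: 0.306 kJ = 306 J.
Photons incident: 306 / 4.454×10⁻¹⁹ = 6.870×10²⁰, i.e. 6.870×10²⁰/6.022×10²³ = 0.001141 mol.
Product: Φ × n_abs = 0.64 × 0.001141 = 7.302×10⁻⁴ mol.

7.3×10⁻⁴ mol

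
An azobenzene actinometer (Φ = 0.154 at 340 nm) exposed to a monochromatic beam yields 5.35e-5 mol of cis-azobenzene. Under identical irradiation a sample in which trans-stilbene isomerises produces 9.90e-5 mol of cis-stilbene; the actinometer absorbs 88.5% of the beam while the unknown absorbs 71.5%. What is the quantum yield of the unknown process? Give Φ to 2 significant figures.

Φ = 0.35

Photons absorbed by the actinometer: 5.35e-5 / 0.154 = 3.474e-4 mol.
Incident flux: 3.474e-4 / 0.885 = 3.925e-4 einstein.
Absorbed by unknown: 0.715 × 3.925e-4 = 2.806e-4 mol.
Φ(unknown) = 9.90e-5 / 2.806e-4 = 0.35.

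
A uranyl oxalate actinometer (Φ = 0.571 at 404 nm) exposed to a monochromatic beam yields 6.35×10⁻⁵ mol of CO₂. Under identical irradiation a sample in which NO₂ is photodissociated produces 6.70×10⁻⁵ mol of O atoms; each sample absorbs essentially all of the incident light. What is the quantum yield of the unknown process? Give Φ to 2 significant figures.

Φ = 0.60

Photons absorbed by the actinometer: 6.35×10⁻⁵ / 0.571 = 1.112×10⁻⁴ mol.
Φ(unknown) = 6.70×10⁻⁵ / 1.112×10⁻⁴ = 0.60.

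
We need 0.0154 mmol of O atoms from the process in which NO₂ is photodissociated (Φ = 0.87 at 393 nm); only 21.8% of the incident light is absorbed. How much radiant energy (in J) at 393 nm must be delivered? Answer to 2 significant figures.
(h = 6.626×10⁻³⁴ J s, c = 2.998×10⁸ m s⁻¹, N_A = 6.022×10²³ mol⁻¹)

25 J

Product: 0.0154 mmol = 1.54×10⁻⁵ mol.
Photons that must be absorbed: 1.54×10⁻⁵ / 0.87 = 1.770×10⁻⁵ mol.
Incident photons needed: 1.770×10⁻⁵ / 0.218 = 8.119×10⁻⁵ mol.
Photon energy: hc/λ = 5.055×10⁻¹⁹ J; per mole, 3.044×10⁵ J mol⁻¹.
Energy required: 8.119×10⁻⁵ × 3.044×10⁵ = 25 J.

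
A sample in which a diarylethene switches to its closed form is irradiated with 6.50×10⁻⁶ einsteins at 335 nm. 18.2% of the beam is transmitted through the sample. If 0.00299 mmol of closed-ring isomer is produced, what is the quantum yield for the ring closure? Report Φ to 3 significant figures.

Product: 0.00299 mmol = 2.99×10⁻⁶ mol.
Fraction absorbed: 1 − 18.2/100 = 0.8180.
Photons absorbed: 0.8180 × 6.50×10⁻⁶ = 5.317×10⁻⁶ mol.
Φ = 2.99×10⁻⁶ mol / 5.317×10⁻⁶ mol photons = 0.562.

Φ = 0.562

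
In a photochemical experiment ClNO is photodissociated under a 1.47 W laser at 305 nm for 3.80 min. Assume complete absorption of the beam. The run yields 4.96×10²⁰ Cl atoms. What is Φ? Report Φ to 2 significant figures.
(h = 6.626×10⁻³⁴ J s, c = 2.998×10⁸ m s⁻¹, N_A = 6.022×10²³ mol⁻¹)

Φ = 0.96

Product: 4.96×10²⁰ / 6.022×10²³ = 8.236×10⁻⁴ mol.
Photon energy at 305 nm: hc/λ = (6.626×10⁻³⁴)(2.998×10⁸)/(305×10⁻⁹) = 6.513×10⁻¹⁹ J.
Energy delivered: (1.47 W)(228 s) = 335.2 J.
Photons incident: 335.2 / 6.513×10⁻¹⁹ = 5.147×10²⁰, i.e. 5.147×10²⁰/6.022×10²³ = 8.547×10⁻⁴ mol.
Φ = 8.236×10⁻⁴ mol / 8.547×10⁻⁴ mol photons = 0.96.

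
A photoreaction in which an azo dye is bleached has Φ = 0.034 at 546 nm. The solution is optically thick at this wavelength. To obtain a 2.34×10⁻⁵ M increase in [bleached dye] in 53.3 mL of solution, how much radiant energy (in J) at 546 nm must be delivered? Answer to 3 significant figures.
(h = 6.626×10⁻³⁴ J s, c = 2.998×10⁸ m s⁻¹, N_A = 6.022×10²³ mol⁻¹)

8.04 J

Product: (2.34×10⁻⁵ M)(0.0533 L) = 1.247×10⁻⁶ mol.
Photons that must be absorbed: 1.247×10⁻⁶ / 0.034 = 3.668×10⁻⁵ mol.
Photon energy: hc/λ = 3.638×10⁻¹⁹ J; per mole, 2.191×10⁵ J mol⁻¹.
Energy required: 3.668×10⁻⁵ × 2.191×10⁵ = 8.04 J.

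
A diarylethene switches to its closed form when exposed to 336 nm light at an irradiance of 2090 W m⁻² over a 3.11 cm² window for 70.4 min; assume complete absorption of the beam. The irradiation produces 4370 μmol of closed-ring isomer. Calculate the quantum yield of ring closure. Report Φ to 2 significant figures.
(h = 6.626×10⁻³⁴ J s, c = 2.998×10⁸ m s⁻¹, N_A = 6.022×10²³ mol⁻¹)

Product: 4370 μmol = 0.00437 mol.
Photon energy at 336 nm: hc/λ = (6.626×10⁻³⁴)(2.998×10⁸)/(336×10⁻⁹) = 5.912×10⁻¹⁹ J.
Energy delivered: (2090 W m⁻²)(3.11×10⁻⁴ m²)(4224 s) = 2746 J.
Photons incident: 2746 / 5.912×10⁻¹⁹ = 4.645×10²¹, i.e. 4.645×10²¹/6.022×10²³ = 0.007713 mol.
Φ = 0.00437 mol / 0.007713 mol photons = 0.57.

Φ = 0.57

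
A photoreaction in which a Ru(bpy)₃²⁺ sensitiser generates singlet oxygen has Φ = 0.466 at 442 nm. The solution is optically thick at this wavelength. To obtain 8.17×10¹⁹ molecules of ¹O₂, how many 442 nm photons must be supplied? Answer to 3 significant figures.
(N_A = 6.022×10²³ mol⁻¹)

1.75×10²⁰ photons

Product: 8.17×10¹⁹ / 6.022×10²³ = 1.357×10⁻⁴ mol.
Photons that must be absorbed: 1.357×10⁻⁴ / 0.466 = 2.912×10⁻⁴ mol.
Photon count: 2.912×10⁻⁴ × 6.022×10²³ = 1.75×10²⁰.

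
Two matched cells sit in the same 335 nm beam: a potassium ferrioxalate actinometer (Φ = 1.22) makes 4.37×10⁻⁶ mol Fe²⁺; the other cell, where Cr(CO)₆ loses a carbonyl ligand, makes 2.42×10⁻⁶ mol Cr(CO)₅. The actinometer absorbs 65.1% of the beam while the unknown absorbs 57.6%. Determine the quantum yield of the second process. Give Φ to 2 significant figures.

Φ = 0.76

Photons absorbed by the actinometer: 4.37×10⁻⁶ / 1.22 = 3.582×10⁻⁶ mol.
Incident flux: 3.582×10⁻⁶ / 0.651 = 5.502×10⁻⁶ einstein.
Absorbed by unknown: 0.576 × 5.502×10⁻⁶ = 3.169×10⁻⁶ mol.
Φ(unknown) = 2.42×10⁻⁶ / 3.169×10⁻⁶ = 0.76.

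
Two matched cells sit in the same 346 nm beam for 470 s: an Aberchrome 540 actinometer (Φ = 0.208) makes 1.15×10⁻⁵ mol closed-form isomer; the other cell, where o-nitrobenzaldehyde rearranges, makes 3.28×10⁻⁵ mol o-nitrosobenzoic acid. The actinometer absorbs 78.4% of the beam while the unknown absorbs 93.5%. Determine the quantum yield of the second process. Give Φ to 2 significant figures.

Photons absorbed by the actinometer: 1.15×10⁻⁵ / 0.208 = 5.529×10⁻⁵ mol.
Incident flux: 5.529×10⁻⁵ / 0.784 = 7.052×10⁻⁵ einstein.
Absorbed by unknown: 0.935 × 7.052×10⁻⁵ = 6.594×10⁻⁵ mol.
Φ(unknown) = 3.28×10⁻⁵ / 6.594×10⁻⁵ = 0.50.

Φ = 0.50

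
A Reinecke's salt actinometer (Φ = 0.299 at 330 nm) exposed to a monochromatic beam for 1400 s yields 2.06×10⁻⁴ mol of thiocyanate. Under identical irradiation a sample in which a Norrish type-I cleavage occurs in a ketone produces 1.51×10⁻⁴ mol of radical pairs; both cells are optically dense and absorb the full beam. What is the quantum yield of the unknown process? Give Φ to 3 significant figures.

Φ = 0.219

Photons absorbed by the actinometer: 2.06×10⁻⁴ / 0.299 = 6.890×10⁻⁴ mol.
Φ(unknown) = 1.51×10⁻⁴ / 6.890×10⁻⁴ = 0.219.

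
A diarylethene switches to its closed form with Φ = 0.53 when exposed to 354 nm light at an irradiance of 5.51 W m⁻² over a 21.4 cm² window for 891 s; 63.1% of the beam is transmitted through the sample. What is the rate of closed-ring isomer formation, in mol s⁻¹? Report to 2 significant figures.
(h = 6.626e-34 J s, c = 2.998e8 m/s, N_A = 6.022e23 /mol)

Photon energy at 354 nm: hc/λ = (6.626e-34)(2.998e8)/(354e-9) = 5.612e-19 J.
Energy delivered: (5.51 W m⁻²)(21.4e-4 m²)(891 s) = 10.51 J.
Photons incident: 10.51 / 5.612e-19 = 1.873e19, i.e. 1.873e19/6.022e23 = 3.110e-5 mol.
Fraction absorbed: 1 − 63.1/100 = 0.3690.
Photons absorbed: 0.3690 × 3.110e-5 = 1.148e-5 mol.
Product formed: 0.53 × 1.148e-5 = 6.084e-6 mol.
Rate: 6.084e-6 / 891 s = 6.8e-9 mol s⁻¹.

6.8e-9 mol s⁻¹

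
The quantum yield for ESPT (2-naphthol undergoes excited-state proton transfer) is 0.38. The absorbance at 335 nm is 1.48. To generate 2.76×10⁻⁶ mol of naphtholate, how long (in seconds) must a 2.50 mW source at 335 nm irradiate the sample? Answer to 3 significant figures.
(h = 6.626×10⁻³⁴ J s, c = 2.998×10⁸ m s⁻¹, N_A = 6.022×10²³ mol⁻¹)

t ≈ 1070 s

Photons that must be absorbed: 2.76×10⁻⁶ / 0.38 = 7.263×10⁻⁶ mol.
Fraction absorbed: 1 − 10^(−1.48) = 0.9669.
Incident photons needed: 7.263×10⁻⁶ / 0.9669 = 7.512×10⁻⁶ mol.
Photon energy: hc/λ = 5.930×10⁻¹⁹ J; per mole, 3.571×10⁵ J mol⁻¹.
Energy required: 7.512×10⁻⁶ × 3.571×10⁵ = 2.683 J.
Time: 2.683 J / 0.0025 W = 1070 s.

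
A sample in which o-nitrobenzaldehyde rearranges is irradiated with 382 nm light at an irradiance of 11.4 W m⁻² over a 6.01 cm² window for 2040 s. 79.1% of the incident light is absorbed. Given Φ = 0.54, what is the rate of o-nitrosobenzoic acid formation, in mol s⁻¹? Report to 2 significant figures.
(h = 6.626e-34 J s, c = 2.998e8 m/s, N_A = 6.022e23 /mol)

9.3e-9 mol s⁻¹

Photon energy at 382 nm: hc/λ = (6.626e-34)(2.998e8)/(382e-9) = 5.200e-19 J.
Energy delivered: (11.4 W m⁻²)(6.01e-4 m²)(2040 s) = 13.98 J.
Photons incident: 13.98 / 5.200e-19 = 2.688e19, i.e. 2.688e19/6.022e23 = 4.464e-5 mol.
Photons absorbed: 0.791 × 4.464e-5 = 3.531e-5 mol.
Product formed: 0.54 × 3.531e-5 = 1.907e-5 mol.
Rate: 1.907e-5 / 2040 s = 9.3e-9 mol s⁻¹.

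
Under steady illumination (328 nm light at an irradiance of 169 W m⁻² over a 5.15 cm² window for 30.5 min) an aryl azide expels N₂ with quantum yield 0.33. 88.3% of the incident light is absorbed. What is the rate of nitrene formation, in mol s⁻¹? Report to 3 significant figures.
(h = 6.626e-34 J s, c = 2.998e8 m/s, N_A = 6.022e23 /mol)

6.95e-8 mol s⁻¹

Photon energy at 328 nm: hc/λ = (6.626e-34)(2.998e8)/(328e-9) = 6.056e-19 J.
Energy delivered: (169 W m⁻²)(5.15e-4 m²)(1830 s) = 159.3 J.
Photons incident: 159.3 / 6.056e-19 = 2.630e20, i.e. 2.630e20/6.022e23 = 4.367e-4 mol.
Photons absorbed: 0.883 × 4.367e-4 = 3.856e-4 mol.
Product formed: 0.33 × 3.856e-4 = 1.272e-4 mol.
Rate: 1.272e-4 / 1830 s = 6.95e-8 mol s⁻¹.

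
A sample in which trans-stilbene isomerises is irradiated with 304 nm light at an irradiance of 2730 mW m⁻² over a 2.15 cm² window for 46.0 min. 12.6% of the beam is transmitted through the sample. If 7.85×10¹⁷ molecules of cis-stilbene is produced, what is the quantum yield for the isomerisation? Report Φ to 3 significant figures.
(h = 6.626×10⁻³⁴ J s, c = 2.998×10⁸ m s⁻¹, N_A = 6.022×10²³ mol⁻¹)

Φ = 0.362

Product: 7.85×10¹⁷ / 6.022×10²³ = 1.304×10⁻⁶ mol.
Photon energy at 304 nm: hc/λ = (6.626×10⁻³⁴)(2.998×10⁸)/(304×10⁻⁹) = 6.534×10⁻¹⁹ J.
Energy delivered: (2730 mW m⁻²)(2.15×10⁻⁴ m²)(2760 s) = 1.620 J.
Photons incident: 1.620 / 6.534×10⁻¹⁹ = 2.479×10¹⁸, i.e. 2.479×10¹⁸/6.022×10²³ = 4.117×10⁻⁶ mol.
Fraction absorbed: 1 − 12.6/100 = 0.8740.
Photons absorbed: 0.8740 × 4.117×10⁻⁶ = 3.598×10⁻⁶ mol.
Φ = 1.304×10⁻⁶ mol / 3.598×10⁻⁶ mol photons = 0.362.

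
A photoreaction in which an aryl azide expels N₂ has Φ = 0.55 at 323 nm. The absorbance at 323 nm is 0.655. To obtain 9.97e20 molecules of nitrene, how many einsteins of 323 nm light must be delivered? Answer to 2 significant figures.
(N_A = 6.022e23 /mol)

Product: 9.97e20 / 6.022e23 = 0.001656 mol.
Photons that must be absorbed: 0.001656 / 0.55 = 0.003011 mol.
Fraction absorbed: 1 − 10^(−0.655) = 0.7787.
Incident photons needed: 0.003011 / 0.7787 = 0.003867 mol.

0.0039 einstein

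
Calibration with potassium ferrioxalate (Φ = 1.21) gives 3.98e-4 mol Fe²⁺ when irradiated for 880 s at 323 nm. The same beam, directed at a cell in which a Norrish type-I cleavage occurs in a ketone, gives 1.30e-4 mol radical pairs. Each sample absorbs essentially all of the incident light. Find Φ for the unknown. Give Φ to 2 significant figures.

Φ = 0.40

Photons absorbed by the actinometer: 3.98e-4 / 1.21 = 3.289e-4 mol.
Φ(unknown) = 1.30e-4 / 3.289e-4 = 0.40.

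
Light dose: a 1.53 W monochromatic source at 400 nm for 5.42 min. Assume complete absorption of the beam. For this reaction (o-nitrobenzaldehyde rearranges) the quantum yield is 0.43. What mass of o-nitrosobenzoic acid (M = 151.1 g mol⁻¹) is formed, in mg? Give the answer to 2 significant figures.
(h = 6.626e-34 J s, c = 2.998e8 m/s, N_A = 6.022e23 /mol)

Photon energy at 400 nm: hc/λ = (6.626e-34)(2.998e8)/(400e-9) = 4.966e-19 J.
Energy delivered: (1.53 W)(325.2 s) = 497.6 J.
Photons incident: 497.6 / 4.966e-19 = 1.002e21, i.e. 1.002e21/6.022e23 = 0.001664 mol.
Product: Φ × n_abs = 0.43 × 0.001664 = 7.155e-4 mol.
Mass: 7.155e-4 × 151.1 = 0.1081 g = 110 mg.

110 mg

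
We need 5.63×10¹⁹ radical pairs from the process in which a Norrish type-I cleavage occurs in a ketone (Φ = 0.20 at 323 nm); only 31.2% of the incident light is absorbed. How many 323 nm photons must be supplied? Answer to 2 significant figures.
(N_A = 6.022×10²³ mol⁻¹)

9.0×10²⁰ photons

Product: 5.63×10¹⁹ / 6.022×10²³ = 9.349×10⁻⁵ mol.
Photons that must be absorbed: 9.349×10⁻⁵ / 0.20 = 4.675×10⁻⁴ mol.
Incident photons needed: 4.675×10⁻⁴ / 0.312 = 0.001498 mol.
Photon count: 0.001498 × 6.022×10²³ = 9.0×10²⁰.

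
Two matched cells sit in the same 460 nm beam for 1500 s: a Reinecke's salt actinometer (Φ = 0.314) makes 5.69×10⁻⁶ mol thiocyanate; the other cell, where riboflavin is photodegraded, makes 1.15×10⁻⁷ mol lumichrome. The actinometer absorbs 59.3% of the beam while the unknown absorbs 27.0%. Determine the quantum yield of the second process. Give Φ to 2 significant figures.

Φ = 0.014

Photons absorbed by the actinometer: 5.69×10⁻⁶ / 0.314 = 1.812×10⁻⁵ mol.
Incident flux: 1.812×10⁻⁵ / 0.593 = 3.056×10⁻⁵ einstein.
Absorbed by unknown: 0.270 × 3.056×10⁻⁵ = 8.251×10⁻⁶ mol.
Φ(unknown) = 1.15×10⁻⁷ / 8.251×10⁻⁶ = 0.014.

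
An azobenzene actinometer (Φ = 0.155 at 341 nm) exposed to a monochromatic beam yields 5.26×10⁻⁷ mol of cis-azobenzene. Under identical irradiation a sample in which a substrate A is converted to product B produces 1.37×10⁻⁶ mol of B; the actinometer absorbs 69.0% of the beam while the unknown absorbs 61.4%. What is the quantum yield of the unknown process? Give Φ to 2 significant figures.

Φ = 0.45

Photons absorbed by the actinometer: 5.26×10⁻⁷ / 0.155 = 3.394×10⁻⁶ mol.
Incident flux: 3.394×10⁻⁶ / 0.690 = 4.919×10⁻⁶ einstein.
Absorbed by unknown: 0.614 × 4.919×10⁻⁶ = 3.020×10⁻⁶ mol.
Φ(unknown) = 1.37×10⁻⁶ / 3.020×10⁻⁶ = 0.45.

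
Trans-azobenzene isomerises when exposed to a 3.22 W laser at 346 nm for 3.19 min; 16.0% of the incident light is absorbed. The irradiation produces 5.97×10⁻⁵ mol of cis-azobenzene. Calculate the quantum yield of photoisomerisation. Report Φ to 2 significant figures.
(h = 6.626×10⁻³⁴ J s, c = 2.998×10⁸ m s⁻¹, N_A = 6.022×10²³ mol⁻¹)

Photon energy at 346 nm: hc/λ = (6.626×10⁻³⁴)(2.998×10⁸)/(346×10⁻⁹) = 5.741×10⁻¹⁹ J.
Energy delivered: (3.22 W)(191.4 s) = 616.3 J.
Photons incident: 616.3 / 5.741×10⁻¹⁹ = 1.074×10²¹, i.e. 1.074×10²¹/6.022×10²³ = 0.001783 mol.
Photons absorbed: 0.160 × 0.001783 = 2.853×10⁻⁴ mol.
Φ = 5.97×10⁻⁵ mol / 2.853×10⁻⁴ mol photons = 0.21.

Φ = 0.21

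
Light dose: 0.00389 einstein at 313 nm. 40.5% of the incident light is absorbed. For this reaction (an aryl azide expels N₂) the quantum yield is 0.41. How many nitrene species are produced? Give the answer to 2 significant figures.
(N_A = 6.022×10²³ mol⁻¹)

3.9×10²⁰ species

Photons absorbed: 0.405 × 0.00389 = 0.001575 mol.
Product: Φ × n_abs = 0.41 × 0.001575 = 6.458×10⁻⁴ mol.
As a count: 6.458×10⁻⁴ × 6.022×10²³ = 3.9×10²⁰.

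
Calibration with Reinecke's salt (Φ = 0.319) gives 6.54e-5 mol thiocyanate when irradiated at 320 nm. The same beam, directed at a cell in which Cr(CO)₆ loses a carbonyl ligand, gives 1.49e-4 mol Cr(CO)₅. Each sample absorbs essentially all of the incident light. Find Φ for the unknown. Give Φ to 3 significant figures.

Photons absorbed by the actinometer: 6.54e-5 / 0.319 = 2.050e-4 mol.
Φ(unknown) = 1.49e-4 / 2.050e-4 = 0.727.

Φ = 0.727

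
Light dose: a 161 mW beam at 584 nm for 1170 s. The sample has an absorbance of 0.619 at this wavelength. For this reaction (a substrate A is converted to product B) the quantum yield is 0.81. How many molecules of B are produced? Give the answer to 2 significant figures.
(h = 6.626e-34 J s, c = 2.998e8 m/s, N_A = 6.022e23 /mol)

Photon energy at 584 nm: hc/λ = (6.626e-34)(2.998e8)/(584e-9) = 3.401e-19 J.
Energy delivered: (161 mW)(1170 s) = 188.4 J.
Photons incident: 188.4 / 3.401e-19 = 5.540e20, i.e. 5.540e20/6.022e23 = 9.200e-4 mol.
Fraction absorbed: 1 − 10^(−0.619) = 0.7596.
Photons absorbed: 0.7596 × 9.200e-4 = 6.988e-4 mol.
Product: Φ × n_abs = 0.81 × 6.988e-4 = 5.660e-4 mol.
As a count: 5.660e-4 × 6.022e23 = 3.4e20.

3.4e20 molecules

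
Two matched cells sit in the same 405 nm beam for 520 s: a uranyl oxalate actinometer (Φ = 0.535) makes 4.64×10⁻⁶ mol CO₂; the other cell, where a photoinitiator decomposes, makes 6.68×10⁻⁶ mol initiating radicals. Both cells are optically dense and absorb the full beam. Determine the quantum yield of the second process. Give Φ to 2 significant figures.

Φ = 0.77

Photons absorbed by the actinometer: 4.64×10⁻⁶ / 0.535 = 8.673×10⁻⁶ mol.
Φ(unknown) = 6.68×10⁻⁶ / 8.673×10⁻⁶ = 0.77.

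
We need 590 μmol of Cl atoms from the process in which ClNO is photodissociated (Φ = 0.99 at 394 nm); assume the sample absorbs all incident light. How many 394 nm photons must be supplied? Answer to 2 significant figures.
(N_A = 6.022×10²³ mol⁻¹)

Product: 590 μmol = 5.90×10⁻⁴ mol.
Photons that must be absorbed: 5.90×10⁻⁴ / 0.99 = 5.960×10⁻⁴ mol.
Photon count: 5.960×10⁻⁴ × 6.022×10²³ = 3.6×10²⁰.

3.6×10²⁰ photons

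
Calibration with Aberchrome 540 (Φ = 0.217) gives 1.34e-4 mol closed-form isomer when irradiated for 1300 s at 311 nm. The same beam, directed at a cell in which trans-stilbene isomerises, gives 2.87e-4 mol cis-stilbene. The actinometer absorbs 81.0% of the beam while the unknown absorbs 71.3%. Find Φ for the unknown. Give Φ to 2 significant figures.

Photons absorbed by the actinometer: 1.34e-4 / 0.217 = 6.175e-4 mol.
Incident flux: 6.175e-4 / 0.810 = 7.623e-4 einstein.
Absorbed by unknown: 0.713 × 7.623e-4 = 5.435e-4 mol.
Φ(unknown) = 2.87e-4 / 5.435e-4 = 0.53.

Φ = 0.53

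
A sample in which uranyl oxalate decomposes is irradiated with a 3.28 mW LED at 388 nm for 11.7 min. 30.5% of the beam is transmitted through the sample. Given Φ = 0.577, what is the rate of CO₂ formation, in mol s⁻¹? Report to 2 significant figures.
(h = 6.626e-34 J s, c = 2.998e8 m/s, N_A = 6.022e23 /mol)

4.3e-9 mol s⁻¹

Photon energy at 388 nm: hc/λ = (6.626e-34)(2.998e8)/(388e-9) = 5.120e-19 J.
Energy delivered: (3.28 mW)(702 s) = 2.303 J.
Photons incident: 2.303 / 5.120e-19 = 4.498e18, i.e. 4.498e18/6.022e23 = 7.469e-6 mol.
Fraction absorbed: 1 − 30.5/100 = 0.6950.
Photons absorbed: 0.6950 × 7.469e-6 = 5.191e-6 mol.
Product formed: 0.577 × 5.191e-6 = 2.995e-6 mol.
Rate: 2.995e-6 / 702 s = 4.3e-9 mol s⁻¹.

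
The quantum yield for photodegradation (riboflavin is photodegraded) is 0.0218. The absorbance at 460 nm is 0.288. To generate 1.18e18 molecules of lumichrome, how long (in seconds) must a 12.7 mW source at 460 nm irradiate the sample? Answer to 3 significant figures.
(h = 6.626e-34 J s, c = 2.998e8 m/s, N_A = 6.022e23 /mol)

Product: 1.18e18 / 6.022e23 = 1.959e-6 mol.
Photons that must be absorbed: 1.959e-6 / 0.0218 = 8.986e-5 mol.
Fraction absorbed: 1 − 10^(−0.288) = 0.4848.
Incident photons needed: 8.986e-5 / 0.4848 = 1.854e-4 mol.
Photon energy: hc/λ = 4.318e-19 J; per mole, 2.600e5 J mol⁻¹.
Energy required: 1.854e-4 × 2.600e5 = 48.20 J.
Time: 48.20 J / 0.0127 W = 3800 s.

t ≈ 3800 s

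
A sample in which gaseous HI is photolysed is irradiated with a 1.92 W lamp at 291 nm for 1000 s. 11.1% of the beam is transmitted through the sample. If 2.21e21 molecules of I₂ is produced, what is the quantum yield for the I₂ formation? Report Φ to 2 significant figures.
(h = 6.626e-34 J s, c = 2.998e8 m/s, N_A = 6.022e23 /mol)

Φ = 0.88

Product: 2.21e21 / 6.022e23 = 0.003670 mol.
Photon energy at 291 nm: hc/λ = (6.626e-34)(2.998e8)/(291e-9) = 6.826e-19 J.
Energy delivered: (1.92 W)(1000 s) = 1920 J.
Photons incident: 1920 / 6.826e-19 = 2.813e21, i.e. 2.813e21/6.022e23 = 0.004671 mol.
Fraction absorbed: 1 − 11.1/100 = 0.8890.
Photons absorbed: 0.8890 × 0.004671 = 0.004153 mol.
Φ = 0.003670 mol / 0.004153 mol photons = 0.88.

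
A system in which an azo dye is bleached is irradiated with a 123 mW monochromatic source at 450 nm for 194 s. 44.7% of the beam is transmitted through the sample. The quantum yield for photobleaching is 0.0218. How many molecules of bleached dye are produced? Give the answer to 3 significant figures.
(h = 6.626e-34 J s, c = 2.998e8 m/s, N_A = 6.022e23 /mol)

6.52e17 molecules

Photon energy at 450 nm: hc/λ = (6.626e-34)(2.998e8)/(450e-9) = 4.414e-19 J.
Energy delivered: (123 mW)(194 s) = 23.86 J.
Photons incident: 23.86 / 4.414e-19 = 5.406e19, i.e. 5.406e19/6.022e23 = 8.977e-5 mol.
Fraction absorbed: 1 − 44.7/100 = 0.5530.
Photons absorbed: 0.5530 × 8.977e-5 = 4.964e-5 mol.
Product: Φ × n_abs = 0.0218 × 4.964e-5 = 1.082e-6 mol.
As a count: 1.082e-6 × 6.022e23 = 6.52e17.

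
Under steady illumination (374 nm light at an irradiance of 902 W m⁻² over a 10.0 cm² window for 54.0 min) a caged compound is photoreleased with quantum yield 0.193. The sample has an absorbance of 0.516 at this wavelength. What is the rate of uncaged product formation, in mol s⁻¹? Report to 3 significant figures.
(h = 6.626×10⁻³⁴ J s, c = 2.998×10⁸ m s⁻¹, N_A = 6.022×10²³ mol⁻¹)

3.78×10⁻⁷ mol s⁻¹

Photon energy at 374 nm: hc/λ = (6.626×10⁻³⁴)(2.998×10⁸)/(374×10⁻⁹) = 5.311×10⁻¹⁹ J.
Energy delivered: (902 W m⁻²)(10.0×10⁻⁴ m²)(3240 s) = 2922 J.
Photons incident: 2922 / 5.311×10⁻¹⁹ = 5.502×10²¹, i.e. 5.502×10²¹/6.022×10²³ = 0.009136 mol.
Fraction absorbed: 1 − 10^(−0.516) = 0.6952.
Photons absorbed: 0.6952 × 0.009136 = 0.006351 mol.
Product formed: 0.193 × 0.006351 = 0.001226 mol.
Rate: 0.001226 / 3240 s = 3.78×10⁻⁷ mol s⁻¹.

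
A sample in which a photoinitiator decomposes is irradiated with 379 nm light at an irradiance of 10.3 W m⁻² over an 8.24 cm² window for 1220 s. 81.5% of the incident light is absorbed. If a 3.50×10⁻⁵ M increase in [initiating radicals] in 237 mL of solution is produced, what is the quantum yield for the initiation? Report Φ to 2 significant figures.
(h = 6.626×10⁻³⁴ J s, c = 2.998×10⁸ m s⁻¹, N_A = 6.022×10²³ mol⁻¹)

Product: (3.50×10⁻⁵ M)(0.237 L) = 8.295×10⁻⁶ mol.
Photon energy at 379 nm: hc/λ = (6.626×10⁻³⁴)(2.998×10⁸)/(379×10⁻⁹) = 5.241×10⁻¹⁹ J.
Energy delivered: (10.3 W m⁻²)(8.24×10⁻⁴ m²)(1220 s) = 10.35 J.
Photons incident: 10.35 / 5.241×10⁻¹⁹ = 1.975×10¹⁹, i.e. 1.975×10¹⁹/6.022×10²³ = 3.280×10⁻⁵ mol.
Photons absorbed: 0.815 × 3.280×10⁻⁵ = 2.673×10⁻⁵ mol.
Φ = 8.295×10⁻⁶ mol / 2.673×10⁻⁵ mol photons = 0.31.

Φ = 0.31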